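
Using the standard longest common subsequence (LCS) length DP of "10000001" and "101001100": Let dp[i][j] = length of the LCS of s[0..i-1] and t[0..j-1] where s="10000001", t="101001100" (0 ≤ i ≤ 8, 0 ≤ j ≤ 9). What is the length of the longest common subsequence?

   ''  1  0  1  0  0  1  1  0  0
''  0  0  0  0  0  0  0  0  0  0
 1  0  1  1  1  1  1  1  1  1  1
 0  0  1  2  2  2  2  2  2  2  2
 0  0  1  2  2  3  3  3  3  3  3
 0  0  1  2  2  3  4  4  4  4  4
 0  0  1  2  2  3  4  4  4  5  5
 0  0  1  2  2  3  4  4  4  5  6
 0  0  1  2  2  3  4  4  4  5  6
 1  0  1  2  3  3  4  5  5  5  6

6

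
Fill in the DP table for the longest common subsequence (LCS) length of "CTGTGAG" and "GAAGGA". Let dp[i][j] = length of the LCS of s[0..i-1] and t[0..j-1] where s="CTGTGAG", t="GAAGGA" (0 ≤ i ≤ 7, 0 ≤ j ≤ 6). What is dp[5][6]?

   ''  G  A  A  G  G  A
''  0  0  0  0  0  0  0
 C  0  0  0  0  0  0  0
 T  0  0  0  0  0  0  0
 G  0  1  1  1  1  1  1
 T  0  1  1  1  1  1  1
 G  0  1  1  1  2  2  2
 A  0  1  2  2  2  2  3
 G  0  1  2  2  3  3  3

2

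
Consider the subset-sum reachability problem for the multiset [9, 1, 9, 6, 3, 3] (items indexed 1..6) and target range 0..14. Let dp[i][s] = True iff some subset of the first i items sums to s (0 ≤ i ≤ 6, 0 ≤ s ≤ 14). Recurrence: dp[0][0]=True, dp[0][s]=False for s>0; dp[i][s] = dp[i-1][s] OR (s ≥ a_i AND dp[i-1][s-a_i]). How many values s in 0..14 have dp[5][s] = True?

i\s   0   1   2   3   4   5   6   7   8   9  10  11  12  13  14
  0   T   F   F   F   F   F   F   F   F   F   F   F   F   F   F
  1   T   F   F   F   F   F   F   F   F   T   F   F   F   F   F
  2   T   T   F   F   F   F   F   F   F   T   T   F   F   F   F
  3   T   T   F   F   F   F   F   F   F   T   T   F   F   F   F
  4   T   T   F   F   F   F   T   T   F   T   T   F   F   F   F
  5   T   T   F   T   T   F   T   T   F   T   T   F   T   T   F
  6   T   T   F   T   T   F   T   T   F   T   T   F   T   T   F

10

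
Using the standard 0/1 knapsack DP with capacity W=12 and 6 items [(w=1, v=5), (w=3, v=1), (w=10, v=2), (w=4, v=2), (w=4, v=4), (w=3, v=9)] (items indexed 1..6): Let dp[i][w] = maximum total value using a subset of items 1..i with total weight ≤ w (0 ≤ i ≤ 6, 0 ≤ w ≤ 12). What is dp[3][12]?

i\w   0   1   2   3   4   5   6   7   8   9  10  11  12
  0   0   0   0   0   0   0   0   0   0   0   0   0   0
  1   0   5   5   5   5   5   5   5   5   5   5   5   5
  2   0   5   5   5   6   6   6   6   6   6   6   6   6
  3   0   5   5   5   6   6   6   6   6   6   6   7   7
  4   0   5   5   5   6   7   7   7   8   8   8   8   8
  5   0   5   5   5   6   9   9   9  10  11  11  11  12
  6   0   5   5   9  14  14  14  15  18  18  18  19  20

7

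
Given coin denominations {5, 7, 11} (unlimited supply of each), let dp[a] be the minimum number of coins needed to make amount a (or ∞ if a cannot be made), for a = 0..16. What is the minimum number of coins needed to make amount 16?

2

 a  0  1  2  3  4  5  6  7  8  9 10 11 12 13 14 15 16
dp  0  -  -  -  -  1  -  1  -  -  2  1  2  -  2  3  2
(- denotes ∞ / unreachable)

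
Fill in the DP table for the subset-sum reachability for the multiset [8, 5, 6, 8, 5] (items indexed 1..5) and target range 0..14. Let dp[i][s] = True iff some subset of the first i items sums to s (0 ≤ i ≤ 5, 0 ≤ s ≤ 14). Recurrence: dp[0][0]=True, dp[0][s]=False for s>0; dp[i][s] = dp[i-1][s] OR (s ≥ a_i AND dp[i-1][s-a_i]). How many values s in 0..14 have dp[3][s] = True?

7

i\s   0   1   2   3   4   5   6   7   8   9  10  11  12  13  14
  0   T   F   F   F   F   F   F   F   F   F   F   F   F   F   F
  1   T   F   F   F   F   F   F   F   T   F   F   F   F   F   F
  2   T   F   F   F   F   T   F   F   T   F   F   F   F   T   F
  3   T   F   F   F   F   T   T   F   T   F   F   T   F   T   T
  4   T   F   F   F   F   T   T   F   T   F   F   T   F   T   T
  5   T   F   F   F   F   T   T   F   T   F   T   T   F   T   T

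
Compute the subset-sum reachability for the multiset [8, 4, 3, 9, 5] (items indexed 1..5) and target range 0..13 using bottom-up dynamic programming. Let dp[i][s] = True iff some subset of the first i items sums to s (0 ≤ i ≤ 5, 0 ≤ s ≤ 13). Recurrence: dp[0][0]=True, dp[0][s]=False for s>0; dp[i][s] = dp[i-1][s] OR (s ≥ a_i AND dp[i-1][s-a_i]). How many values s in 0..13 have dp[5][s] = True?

10

i\s   0   1   2   3   4   5   6   7   8   9  10  11  12  13
  0   T   F   F   F   F   F   F   F   F   F   F   F   F   F
  1   T   F   F   F   F   F   F   F   T   F   F   F   F   F
  2   T   F   F   F   T   F   F   F   T   F   F   F   T   F
  3   T   F   F   T   T   F   F   T   T   F   F   T   T   F
  4   T   F   F   T   T   F   F   T   T   T   F   T   T   T
  5   T   F   F   T   T   T   F   T   T   T   F   T   T   T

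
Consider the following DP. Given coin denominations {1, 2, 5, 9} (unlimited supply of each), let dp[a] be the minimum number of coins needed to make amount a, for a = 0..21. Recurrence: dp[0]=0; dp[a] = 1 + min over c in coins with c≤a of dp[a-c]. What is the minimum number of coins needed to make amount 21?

4

 a  0  1  2  3  4  5  6  7  8  9 10 11 12 13 14 15 16 17 18 19 20 21
dp  0  1  1  2  2  1  2  2  3  1  2  2  3  3  2  3  3  4  2  3  3  4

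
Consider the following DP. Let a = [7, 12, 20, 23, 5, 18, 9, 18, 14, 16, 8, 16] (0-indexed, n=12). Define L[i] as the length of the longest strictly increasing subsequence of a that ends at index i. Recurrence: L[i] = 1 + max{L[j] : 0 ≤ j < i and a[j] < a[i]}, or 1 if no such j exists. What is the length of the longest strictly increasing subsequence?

4

   i    0    1    2    3    4    5    6    7    8    9   10   11
a[i]    7   12   20   23    5   18    9   18   14   16    8   16
L[i]    1    2    3    4    1    3    2    3    3    4    2    4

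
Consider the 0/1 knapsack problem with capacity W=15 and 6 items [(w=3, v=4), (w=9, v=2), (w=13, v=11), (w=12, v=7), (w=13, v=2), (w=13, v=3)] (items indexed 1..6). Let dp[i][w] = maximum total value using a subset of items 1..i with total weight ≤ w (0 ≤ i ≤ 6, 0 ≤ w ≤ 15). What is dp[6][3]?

4

i\w   0   1   2   3   4   5   6   7   8   9  10  11  12  13  14  15
  0   0   0   0   0   0   0   0   0   0   0   0   0   0   0   0   0
  1   0   0   0   4   4   4   4   4   4   4   4   4   4   4   4   4
  2   0   0   0   4   4   4   4   4   4   4   4   4   6   6   6   6
  3   0   0   0   4   4   4   4   4   4   4   4   4   6  11  11  11
  4   0   0   0   4   4   4   4   4   4   4   4   4   7  11  11  11
  5   0   0   0   4   4   4   4   4   4   4   4   4   7  11  11  11
  6   0   0   0   4   4   4   4   4   4   4   4   4   7  11  11  11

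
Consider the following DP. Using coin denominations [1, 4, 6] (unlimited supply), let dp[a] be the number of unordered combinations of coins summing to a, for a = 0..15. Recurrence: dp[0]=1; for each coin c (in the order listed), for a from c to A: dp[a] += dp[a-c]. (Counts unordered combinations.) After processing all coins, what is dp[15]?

after  coin     0     1     2     3     4     5     6     7     8     9    10    11    12    13    14    15
          1     1     1     1     1     1     1     1     1     1     1     1     1     1     1     1     1
          4     1     1     1     1     2     2     2     2     3     3     3     3     4     4     4     4
          6     1     1     1     1     2     2     3     3     4     4     5     5     7     7     8     8

8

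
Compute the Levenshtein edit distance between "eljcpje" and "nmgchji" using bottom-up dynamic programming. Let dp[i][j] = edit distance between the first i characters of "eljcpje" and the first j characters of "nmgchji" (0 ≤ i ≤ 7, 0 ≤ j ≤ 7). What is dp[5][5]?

4

   ''  n  m  g  c  h  j  i
''  0  1  2  3  4  5  6  7
 e  1  1  2  3  4  5  6  7
 l  2  2  2  3  4  5  6  7
 j  3  3  3  3  4  5  5  6
 c  4  4  4  4  3  4  5  6
 p  5  5  5  5  4  4  5  6
 j  6  6  6  6  5  5  4  5
 e  7  7  7  7  6  6  5  5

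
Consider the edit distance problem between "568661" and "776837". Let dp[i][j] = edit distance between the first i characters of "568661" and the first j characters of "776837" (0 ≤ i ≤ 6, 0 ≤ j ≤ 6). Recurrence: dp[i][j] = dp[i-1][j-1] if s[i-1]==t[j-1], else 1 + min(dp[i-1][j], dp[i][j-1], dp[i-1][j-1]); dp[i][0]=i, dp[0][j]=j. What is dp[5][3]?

   ''  7  7  6  8  3  7
''  0  1  2  3  4  5  6
 5  1  1  2  3  4  5  6
 6  2  2  2  2  3  4  5
 8  3  3  3  3  2  3  4
 6  4  4  4  3  3  3  4
 6  5  5  5  4  4  4  4
 1  6  6  6  5  5  5  5

4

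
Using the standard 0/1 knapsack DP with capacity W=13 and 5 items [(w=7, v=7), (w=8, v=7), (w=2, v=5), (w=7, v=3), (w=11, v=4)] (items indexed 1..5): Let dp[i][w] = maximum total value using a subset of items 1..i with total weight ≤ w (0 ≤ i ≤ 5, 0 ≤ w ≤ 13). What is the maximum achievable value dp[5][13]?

12

i\w   0   1   2   3   4   5   6   7   8   9  10  11  12  13
  0   0   0   0   0   0   0   0   0   0   0   0   0   0   0
  1   0   0   0   0   0   0   0   7   7   7   7   7   7   7
  2   0   0   0   0   0   0   0   7   7   7   7   7   7   7
  3   0   0   5   5   5   5   5   7   7  12  12  12  12  12
  4   0   0   5   5   5   5   5   7   7  12  12  12  12  12
  5   0   0   5   5   5   5   5   7   7  12  12  12  12  12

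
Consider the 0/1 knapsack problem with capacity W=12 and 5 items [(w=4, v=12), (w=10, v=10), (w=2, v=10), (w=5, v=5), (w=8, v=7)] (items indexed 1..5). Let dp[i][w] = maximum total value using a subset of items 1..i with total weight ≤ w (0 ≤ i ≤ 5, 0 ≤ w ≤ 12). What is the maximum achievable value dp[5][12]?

i\w   0   1   2   3   4   5   6   7   8   9  10  11  12
  0   0   0   0   0   0   0   0   0   0   0   0   0   0
  1   0   0   0   0  12  12  12  12  12  12  12  12  12
  2   0   0   0   0  12  12  12  12  12  12  12  12  12
  3   0   0  10  10  12  12  22  22  22  22  22  22  22
  4   0   0  10  10  12  12  22  22  22  22  22  27  27
  5   0   0  10  10  12  12  22  22  22  22  22  27  27

27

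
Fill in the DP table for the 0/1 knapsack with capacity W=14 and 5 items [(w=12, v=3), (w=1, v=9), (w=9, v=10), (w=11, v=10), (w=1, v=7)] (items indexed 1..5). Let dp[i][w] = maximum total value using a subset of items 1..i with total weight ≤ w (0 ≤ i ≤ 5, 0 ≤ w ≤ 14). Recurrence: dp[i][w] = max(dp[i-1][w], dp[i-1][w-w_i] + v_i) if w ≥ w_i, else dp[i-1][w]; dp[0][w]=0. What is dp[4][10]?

i\w   0   1   2   3   4   5   6   7   8   9  10  11  12  13  14
  0   0   0   0   0   0   0   0   0   0   0   0   0   0   0   0
  1   0   0   0   0   0   0   0   0   0   0   0   0   3   3   3
  2   0   9   9   9   9   9   9   9   9   9   9   9   9  12  12
  3   0   9   9   9   9   9   9   9   9  10  19  19  19  19  19
  4   0   9   9   9   9   9   9   9   9  10  19  19  19  19  19
  5   0   9  16  16  16  16  16  16  16  16  19  26  26  26  26

19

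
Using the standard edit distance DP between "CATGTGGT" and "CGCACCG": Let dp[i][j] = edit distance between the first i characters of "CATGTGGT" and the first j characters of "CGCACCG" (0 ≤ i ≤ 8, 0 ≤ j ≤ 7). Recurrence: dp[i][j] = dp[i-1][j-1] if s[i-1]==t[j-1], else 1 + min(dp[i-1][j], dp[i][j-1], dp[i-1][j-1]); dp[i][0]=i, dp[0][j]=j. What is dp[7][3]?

5

   ''  C  G  C  A  C  C  G
''  0  1  2  3  4  5  6  7
 C  1  0  1  2  3  4  5  6
 A  2  1  1  2  2  3  4  5
 T  3  2  2  2  3  3  4  5
 G  4  3  2  3  3  4  4  4
 T  5  4  3  3  4  4  5  5
 G  6  5  4  4  4  5  5  5
 G  7  6  5  5  5  5  6  5
 T  8  7  6  6  6  6  6  6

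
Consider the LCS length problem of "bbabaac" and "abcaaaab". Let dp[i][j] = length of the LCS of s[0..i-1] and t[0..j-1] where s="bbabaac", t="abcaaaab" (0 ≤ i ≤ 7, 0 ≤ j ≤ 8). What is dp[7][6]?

   ''  a  b  c  a  a  a  a  b
''  0  0  0  0  0  0  0  0  0
 b  0  0  1  1  1  1  1  1  1
 b  0  0  1  1  1  1  1  1  2
 a  0  1  1  1  2  2  2  2  2
 b  0  1  2  2  2  2  2  2  3
 a  0  1  2  2  3  3  3  3  3
 a  0  1  2  2  3  4  4  4  4
 c  0  1  2  3  3  4  4  4  4

4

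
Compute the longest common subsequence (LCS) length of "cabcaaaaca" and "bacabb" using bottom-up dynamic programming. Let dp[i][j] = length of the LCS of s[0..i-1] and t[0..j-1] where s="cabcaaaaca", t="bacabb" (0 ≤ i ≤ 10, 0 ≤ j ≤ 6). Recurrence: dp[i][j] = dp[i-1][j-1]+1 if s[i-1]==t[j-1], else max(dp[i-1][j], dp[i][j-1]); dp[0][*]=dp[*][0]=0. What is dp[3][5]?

   ''  b  a  c  a  b  b
''  0  0  0  0  0  0  0
 c  0  0  0  1  1  1  1
 a  0  0  1  1  2  2  2
 b  0  1  1  1  2  3  3
 c  0  1  1  2  2  3  3
 a  0  1  2  2  3  3  3
 a  0  1  2  2  3  3  3
 a  0  1  2  2  3  3  3
 a  0  1  2  2  3  3  3
 c  0  1  2  3  3  3  3
 a  0  1  2  3  4  4  4

3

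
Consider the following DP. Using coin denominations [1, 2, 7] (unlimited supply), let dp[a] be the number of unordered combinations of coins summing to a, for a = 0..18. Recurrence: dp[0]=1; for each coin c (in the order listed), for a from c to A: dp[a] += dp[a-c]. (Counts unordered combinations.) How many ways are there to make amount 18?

after  coin     0     1     2     3     4     5     6     7     8     9    10    11    12    13    14    15    16    17    18
          1     1     1     1     1     1     1     1     1     1     1     1     1     1     1     1     1     1     1     1
          2     1     1     2     2     3     3     4     4     5     5     6     6     7     7     8     8     9     9    10
          7     1     1     2     2     3     3     4     5     6     7     8     9    10    11    13    14    16    17    19

19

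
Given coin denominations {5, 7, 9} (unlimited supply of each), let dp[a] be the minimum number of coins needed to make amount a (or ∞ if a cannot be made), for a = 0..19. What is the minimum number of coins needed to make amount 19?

 a  0  1  2  3  4  5  6  7  8  9 10 11 12 13 14 15 16 17 18 19
dp  0  -  -  -  -  1  -  1  -  1  2  -  2  -  2  3  2  3  2  3
(- denotes ∞ / unreachable)

3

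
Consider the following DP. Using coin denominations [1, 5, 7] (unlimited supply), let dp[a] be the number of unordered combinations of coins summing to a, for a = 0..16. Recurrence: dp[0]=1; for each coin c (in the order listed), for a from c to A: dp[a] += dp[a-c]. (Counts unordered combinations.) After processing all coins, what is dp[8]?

after  coin     0     1     2     3     4     5     6     7     8     9    10    11    12    13    14    15    16
          1     1     1     1     1     1     1     1     1     1     1     1     1     1     1     1     1     1
          5     1     1     1     1     1     2     2     2     2     2     3     3     3     3     3     4     4
          7     1     1     1     1     1     2     2     3     3     3     4     4     5     5     6     7     7

3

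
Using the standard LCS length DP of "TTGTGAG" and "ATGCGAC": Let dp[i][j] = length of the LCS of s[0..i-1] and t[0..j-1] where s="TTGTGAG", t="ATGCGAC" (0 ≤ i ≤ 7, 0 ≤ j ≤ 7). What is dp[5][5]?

   ''  A  T  G  C  G  A  C
''  0  0  0  0  0  0  0  0
 T  0  0  1  1  1  1  1  1
 T  0  0  1  1  1  1  1  1
 G  0  0  1  2  2  2  2  2
 T  0  0  1  2  2  2  2  2
 G  0  0  1  2  2  3  3  3
 A  0  1  1  2  2  3  4  4
 G  0  1  1  2  2  3  4  4

3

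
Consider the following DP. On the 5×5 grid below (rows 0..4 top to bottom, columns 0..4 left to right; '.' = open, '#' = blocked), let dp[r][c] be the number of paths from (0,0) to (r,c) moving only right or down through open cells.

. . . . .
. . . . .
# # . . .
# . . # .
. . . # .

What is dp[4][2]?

3

r\c   0   1   2   3   4
  0   1   1   1   1   1
  1   1   2   3   4   5
  2   0   0   3   7  12
  3   0   0   3   0  12
  4   0   0   3   0  12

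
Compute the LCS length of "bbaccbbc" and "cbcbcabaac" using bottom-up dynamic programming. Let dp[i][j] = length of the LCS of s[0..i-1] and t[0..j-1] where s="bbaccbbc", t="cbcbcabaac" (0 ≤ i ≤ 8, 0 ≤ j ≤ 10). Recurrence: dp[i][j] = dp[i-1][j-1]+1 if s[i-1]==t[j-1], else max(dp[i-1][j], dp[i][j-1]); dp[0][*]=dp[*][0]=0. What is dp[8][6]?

4

   ''  c  b  c  b  c  a  b  a  a  c
''  0  0  0  0  0  0  0  0  0  0  0
 b  0  0  1  1  1  1  1  1  1  1  1
 b  0  0  1  1  2  2  2  2  2  2  2
 a  0  0  1  1  2  2  3  3  3  3  3
 c  0  1  1  2  2  3  3  3  3  3  4
 c  0  1  1  2  2  3  3  3  3  3  4
 b  0  1  2  2  3  3  3  4  4  4  4
 b  0  1  2  2  3  3  3  4  4  4  4
 c  0  1  2  3  3  4  4  4  4  4  5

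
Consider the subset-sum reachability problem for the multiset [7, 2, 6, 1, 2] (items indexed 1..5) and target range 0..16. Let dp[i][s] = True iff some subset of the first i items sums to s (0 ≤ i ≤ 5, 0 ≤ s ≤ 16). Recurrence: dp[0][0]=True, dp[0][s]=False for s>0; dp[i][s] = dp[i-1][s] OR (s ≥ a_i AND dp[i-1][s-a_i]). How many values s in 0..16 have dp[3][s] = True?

8

i\s   0   1   2   3   4   5   6   7   8   9  10  11  12  13  14  15  16
  0   T   F   F   F   F   F   F   F   F   F   F   F   F   F   F   F   F
  1   T   F   F   F   F   F   F   T   F   F   F   F   F   F   F   F   F
  2   T   F   T   F   F   F   F   T   F   T   F   F   F   F   F   F   F
  3   T   F   T   F   F   F   T   T   T   T   F   F   F   T   F   T   F
  4   T   T   T   T   F   F   T   T   T   T   T   F   F   T   T   T   T
  5   T   T   T   T   T   T   T   T   T   T   T   T   T   T   T   T   T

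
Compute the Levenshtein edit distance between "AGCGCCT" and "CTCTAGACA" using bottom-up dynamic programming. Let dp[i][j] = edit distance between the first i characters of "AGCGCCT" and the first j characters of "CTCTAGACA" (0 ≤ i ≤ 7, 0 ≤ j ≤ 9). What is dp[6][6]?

5

   ''  C  T  C  T  A  G  A  C  A
''  0  1  2  3  4  5  6  7  8  9
 A  1  1  2  3  4  4  5  6  7  8
 G  2  2  2  3  4  5  4  5  6  7
 C  3  2  3  2  3  4  5  5  5  6
 G  4  3  3  3  3  4  4  5  6  6
 C  5  4  4  3  4  4  5  5  5  6
 C  6  5  5  4  4  5  5  6  5  6
 T  7  6  5  5  4  5  6  6  6  6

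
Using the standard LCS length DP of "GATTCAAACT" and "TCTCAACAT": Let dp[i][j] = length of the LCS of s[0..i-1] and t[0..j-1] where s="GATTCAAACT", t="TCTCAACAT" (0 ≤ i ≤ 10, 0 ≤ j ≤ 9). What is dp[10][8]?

   ''  T  C  T  C  A  A  C  A  T
''  0  0  0  0  0  0  0  0  0  0
 G  0  0  0  0  0  0  0  0  0  0
 A  0  0  0  0  0  1  1  1  1  1
 T  0  1  1  1  1  1  1  1  1  2
 T  0  1  1  2  2  2  2  2  2  2
 C  0  1  2  2  3  3  3  3  3  3
 A  0  1  2  2  3  4  4  4  4  4
 A  0  1  2  2  3  4  5  5  5  5
 A  0  1  2  2  3  4  5  5  6  6
 C  0  1  2  2  3  4  5  6  6  6
 T  0  1  2  3  3  4  5  6  6  7

6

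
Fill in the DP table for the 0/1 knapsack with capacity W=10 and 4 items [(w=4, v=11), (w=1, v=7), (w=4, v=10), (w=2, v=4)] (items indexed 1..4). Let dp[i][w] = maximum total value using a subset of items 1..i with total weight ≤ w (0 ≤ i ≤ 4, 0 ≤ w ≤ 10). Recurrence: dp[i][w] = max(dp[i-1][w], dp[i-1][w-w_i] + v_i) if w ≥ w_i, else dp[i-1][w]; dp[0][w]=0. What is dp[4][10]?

28

i\w   0   1   2   3   4   5   6   7   8   9  10
  0   0   0   0   0   0   0   0   0   0   0   0
  1   0   0   0   0  11  11  11  11  11  11  11
  2   0   7   7   7  11  18  18  18  18  18  18
  3   0   7   7   7  11  18  18  18  21  28  28
  4   0   7   7  11  11  18  18  22  22  28  28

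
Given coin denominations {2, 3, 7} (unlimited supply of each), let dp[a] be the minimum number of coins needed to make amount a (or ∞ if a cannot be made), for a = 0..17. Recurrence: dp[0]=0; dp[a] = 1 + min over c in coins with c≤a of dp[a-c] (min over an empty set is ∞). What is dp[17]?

 a  0  1  2  3  4  5  6  7  8  9 10 11 12 13 14 15 16 17
dp  0  -  1  1  2  2  2  1  3  2  2  3  3  3  2  4  3  3
(- denotes ∞ / unreachable)

3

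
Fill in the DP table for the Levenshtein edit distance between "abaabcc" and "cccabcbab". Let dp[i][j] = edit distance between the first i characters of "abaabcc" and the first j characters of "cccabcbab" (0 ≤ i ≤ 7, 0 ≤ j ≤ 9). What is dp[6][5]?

   ''  c  c  c  a  b  c  b  a  b
''  0  1  2  3  4  5  6  7  8  9
 a  1  1  2  3  3  4  5  6  7  8
 b  2  2  2  3  4  3  4  5  6  7
 a  3  3  3  3  3  4  4  5  5  6
 a  4  4  4  4  3  4  5  5  5  6
 b  5  5  5  5  4  3  4  5  6  5
 c  6  5  5  5  5  4  3  4  5  6
 c  7  6  5  5  6  5  4  4  5  6

4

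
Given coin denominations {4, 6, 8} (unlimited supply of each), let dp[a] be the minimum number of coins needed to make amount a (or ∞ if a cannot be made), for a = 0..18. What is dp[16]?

2

 a  0  1  2  3  4  5  6  7  8  9 10 11 12 13 14 15 16 17 18
dp  0  -  -  -  1  -  1  -  1  -  2  -  2  -  2  -  2  -  3
(- denotes ∞ / unreachable)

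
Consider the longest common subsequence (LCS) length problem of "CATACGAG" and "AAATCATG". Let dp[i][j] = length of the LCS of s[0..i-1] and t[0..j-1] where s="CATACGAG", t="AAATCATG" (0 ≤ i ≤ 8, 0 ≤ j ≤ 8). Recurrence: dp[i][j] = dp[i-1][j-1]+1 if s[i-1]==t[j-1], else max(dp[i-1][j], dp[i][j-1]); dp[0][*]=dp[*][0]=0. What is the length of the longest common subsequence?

5

   ''  A  A  A  T  C  A  T  G
''  0  0  0  0  0  0  0  0  0
 C  0  0  0  0  0  1  1  1  1
 A  0  1  1  1  1  1  2  2  2
 T  0  1  1  1  2  2  2  3  3
 A  0  1  2  2  2  2  3  3  3
 C  0  1  2  2  2  3  3  3  3
 G  0  1  2  2  2  3  3  3  4
 A  0  1  2  3  3  3  4  4  4
 G  0  1  2  3  3  3  4  4  5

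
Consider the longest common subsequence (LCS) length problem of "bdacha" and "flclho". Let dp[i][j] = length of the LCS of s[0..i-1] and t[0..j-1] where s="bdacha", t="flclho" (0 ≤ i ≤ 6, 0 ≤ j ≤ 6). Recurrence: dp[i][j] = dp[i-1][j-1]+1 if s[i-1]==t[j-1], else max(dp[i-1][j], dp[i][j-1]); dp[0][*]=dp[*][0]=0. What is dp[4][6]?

   ''  f  l  c  l  h  o
''  0  0  0  0  0  0  0
 b  0  0  0  0  0  0  0
 d  0  0  0  0  0  0  0
 a  0  0  0  0  0  0  0
 c  0  0  0  1  1  1  1
 h  0  0  0  1  1  2  2
 a  0  0  0  1  1  2  2

1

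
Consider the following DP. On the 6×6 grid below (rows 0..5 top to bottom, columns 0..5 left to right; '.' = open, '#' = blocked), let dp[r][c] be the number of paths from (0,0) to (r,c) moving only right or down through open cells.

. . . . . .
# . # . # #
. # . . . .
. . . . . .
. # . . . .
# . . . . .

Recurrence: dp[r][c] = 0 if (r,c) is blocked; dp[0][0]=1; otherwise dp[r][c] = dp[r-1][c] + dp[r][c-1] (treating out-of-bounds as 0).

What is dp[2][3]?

1

r\c   0   1   2   3   4   5
  0   1   1   1   1   1   1
  1   0   1   0   1   0   0
  2   0   0   0   1   1   1
  3   0   0   0   1   2   3
  4   0   0   0   1   3   6
  5   0   0   0   1   4  10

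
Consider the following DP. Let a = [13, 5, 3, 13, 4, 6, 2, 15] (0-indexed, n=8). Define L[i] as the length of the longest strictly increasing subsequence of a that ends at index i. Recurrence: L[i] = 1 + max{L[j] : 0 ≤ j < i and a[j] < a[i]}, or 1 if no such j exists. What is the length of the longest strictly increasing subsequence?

4

   i    0    1    2    3    4    5    6    7
a[i]   13    5    3   13    4    6    2   15
L[i]    1    1    1    2    2    3    1    4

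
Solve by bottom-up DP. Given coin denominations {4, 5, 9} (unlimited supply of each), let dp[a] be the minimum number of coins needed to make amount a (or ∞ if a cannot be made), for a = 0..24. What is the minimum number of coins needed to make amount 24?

4

 a  0  1  2  3  4  5  6  7  8  9 10 11 12 13 14 15 16 17 18 19 20 21 22 23 24
dp  0  -  -  -  1  1  -  -  2  1  2  -  3  2  2  3  4  3  2  3  4  4  3  3  4
(- denotes ∞ / unreachable)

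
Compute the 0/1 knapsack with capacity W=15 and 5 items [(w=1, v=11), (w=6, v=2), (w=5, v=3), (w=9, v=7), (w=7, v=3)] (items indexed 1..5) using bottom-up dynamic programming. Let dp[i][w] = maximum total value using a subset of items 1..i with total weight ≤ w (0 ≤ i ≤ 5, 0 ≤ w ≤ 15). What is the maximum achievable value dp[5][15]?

21

i\w   0   1   2   3   4   5   6   7   8   9  10  11  12  13  14  15
  0   0   0   0   0   0   0   0   0   0   0   0   0   0   0   0   0
  1   0  11  11  11  11  11  11  11  11  11  11  11  11  11  11  11
  2   0  11  11  11  11  11  11  13  13  13  13  13  13  13  13  13
  3   0  11  11  11  11  11  14  14  14  14  14  14  16  16  16  16
  4   0  11  11  11  11  11  14  14  14  14  18  18  18  18  18  21
  5   0  11  11  11  11  11  14  14  14  14  18  18  18  18  18  21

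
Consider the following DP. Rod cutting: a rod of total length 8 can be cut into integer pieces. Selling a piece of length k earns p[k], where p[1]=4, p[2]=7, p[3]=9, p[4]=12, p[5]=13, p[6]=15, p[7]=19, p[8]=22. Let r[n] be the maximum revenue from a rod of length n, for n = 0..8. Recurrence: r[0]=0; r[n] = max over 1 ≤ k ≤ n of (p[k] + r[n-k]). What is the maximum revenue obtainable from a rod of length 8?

   n    0    1    2    3    4    5    6    7    8
r[n]    0    4    8   12   16   20   24   28   32

32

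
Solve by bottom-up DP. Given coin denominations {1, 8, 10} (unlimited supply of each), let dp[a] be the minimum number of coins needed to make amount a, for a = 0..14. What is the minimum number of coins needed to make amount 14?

5

 a  0  1  2  3  4  5  6  7  8  9 10 11 12 13 14
dp  0  1  2  3  4  5  6  7  1  2  1  2  3  4  5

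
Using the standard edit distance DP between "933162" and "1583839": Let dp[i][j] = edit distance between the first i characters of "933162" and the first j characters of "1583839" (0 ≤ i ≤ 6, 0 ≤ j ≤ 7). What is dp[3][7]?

   ''  1  5  8  3  8  3  9
''  0  1  2  3  4  5  6  7
 9  1  1  2  3  4  5  6  6
 3  2  2  2  3  3  4  5  6
 3  3  3  3  3  3  4  4  5
 1  4  3  4  4  4  4  5  5
 6  5  4  4  5  5  5  5  6
 2  6  5  5  5  6  6  6  6

5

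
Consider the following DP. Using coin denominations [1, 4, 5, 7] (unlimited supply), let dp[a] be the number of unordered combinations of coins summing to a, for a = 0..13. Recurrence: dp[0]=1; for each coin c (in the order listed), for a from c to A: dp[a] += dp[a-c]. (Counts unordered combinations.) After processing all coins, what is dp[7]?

after  coin     0     1     2     3     4     5     6     7     8     9    10    11    12    13
          1     1     1     1     1     1     1     1     1     1     1     1     1     1     1
          4     1     1     1     1     2     2     2     2     3     3     3     3     4     4
          5     1     1     1     1     2     3     3     3     4     5     6     6     7     8
          7     1     1     1     1     2     3     3     4     5     6     7     8    10    11

4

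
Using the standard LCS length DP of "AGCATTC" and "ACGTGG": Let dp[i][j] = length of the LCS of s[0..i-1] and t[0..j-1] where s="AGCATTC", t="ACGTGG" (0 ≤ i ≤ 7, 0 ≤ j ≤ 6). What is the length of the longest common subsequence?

3

   ''  A  C  G  T  G  G
''  0  0  0  0  0  0  0
 A  0  1  1  1  1  1  1
 G  0  1  1  2  2  2  2
 C  0  1  2  2  2  2  2
 A  0  1  2  2  2  2  2
 T  0  1  2  2  3  3  3
 T  0  1  2  2  3  3  3
 C  0  1  2  2  3  3  3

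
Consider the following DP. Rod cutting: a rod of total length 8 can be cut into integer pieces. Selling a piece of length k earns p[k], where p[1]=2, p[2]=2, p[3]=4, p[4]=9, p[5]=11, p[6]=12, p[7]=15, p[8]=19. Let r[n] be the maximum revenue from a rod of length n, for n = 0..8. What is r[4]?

9

   n    0    1    2    3    4    5    6    7    8
r[n]    0    2    4    6    9   11   13   15   19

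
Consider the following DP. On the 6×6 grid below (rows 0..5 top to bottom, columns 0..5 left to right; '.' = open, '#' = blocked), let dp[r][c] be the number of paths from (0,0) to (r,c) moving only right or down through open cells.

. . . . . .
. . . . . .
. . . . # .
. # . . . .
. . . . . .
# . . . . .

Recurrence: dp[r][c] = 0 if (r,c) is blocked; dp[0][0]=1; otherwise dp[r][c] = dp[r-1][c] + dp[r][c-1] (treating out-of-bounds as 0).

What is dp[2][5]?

6

r\c   0   1   2   3   4   5
  0   1   1   1   1   1   1
  1   1   2   3   4   5   6
  2   1   3   6  10   0   6
  3   1   0   6  16  16  22
  4   1   1   7  23  39  61
  5   0   1   8  31  70 131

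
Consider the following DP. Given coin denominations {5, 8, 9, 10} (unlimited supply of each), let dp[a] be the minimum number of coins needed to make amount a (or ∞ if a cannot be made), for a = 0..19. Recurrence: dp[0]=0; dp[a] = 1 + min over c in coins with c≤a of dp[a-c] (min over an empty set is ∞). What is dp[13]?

 a  0  1  2  3  4  5  6  7  8  9 10 11 12 13 14 15 16 17 18 19
dp  0  -  -  -  -  1  -  -  1  1  1  -  -  2  2  2  2  2  2  2
(- denotes ∞ / unreachable)

2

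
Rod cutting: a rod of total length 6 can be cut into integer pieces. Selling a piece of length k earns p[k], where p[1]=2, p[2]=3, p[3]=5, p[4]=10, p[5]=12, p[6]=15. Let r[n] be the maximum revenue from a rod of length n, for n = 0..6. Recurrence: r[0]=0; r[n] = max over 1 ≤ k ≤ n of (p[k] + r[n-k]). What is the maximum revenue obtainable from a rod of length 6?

   n    0    1    2    3    4    5    6
r[n]    0    2    4    6   10   12   15

15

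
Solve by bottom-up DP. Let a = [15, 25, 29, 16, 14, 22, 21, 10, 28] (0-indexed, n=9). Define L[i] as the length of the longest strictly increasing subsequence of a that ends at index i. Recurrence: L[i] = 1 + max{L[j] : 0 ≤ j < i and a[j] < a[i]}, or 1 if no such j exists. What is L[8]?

4

   i    0    1    2    3    4    5    6    7    8
a[i]   15   25   29   16   14   22   21   10   28
L[i]    1    2    3    2    1    3    3    1    4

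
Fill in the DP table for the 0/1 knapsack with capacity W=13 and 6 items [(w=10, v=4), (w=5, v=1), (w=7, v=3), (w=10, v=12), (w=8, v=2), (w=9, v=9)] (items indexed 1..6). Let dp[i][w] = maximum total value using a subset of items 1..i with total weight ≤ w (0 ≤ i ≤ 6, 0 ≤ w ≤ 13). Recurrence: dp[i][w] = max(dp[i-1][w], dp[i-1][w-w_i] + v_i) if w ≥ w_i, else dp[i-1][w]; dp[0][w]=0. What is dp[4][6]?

1

i\w   0   1   2   3   4   5   6   7   8   9  10  11  12  13
  0   0   0   0   0   0   0   0   0   0   0   0   0   0   0
  1   0   0   0   0   0   0   0   0   0   0   4   4   4   4
  2   0   0   0   0   0   1   1   1   1   1   4   4   4   4
  3   0   0   0   0   0   1   1   3   3   3   4   4   4   4
  4   0   0   0   0   0   1   1   3   3   3  12  12  12  12
  5   0   0   0   0   0   1   1   3   3   3  12  12  12  12
  6   0   0   0   0   0   1   1   3   3   9  12  12  12  12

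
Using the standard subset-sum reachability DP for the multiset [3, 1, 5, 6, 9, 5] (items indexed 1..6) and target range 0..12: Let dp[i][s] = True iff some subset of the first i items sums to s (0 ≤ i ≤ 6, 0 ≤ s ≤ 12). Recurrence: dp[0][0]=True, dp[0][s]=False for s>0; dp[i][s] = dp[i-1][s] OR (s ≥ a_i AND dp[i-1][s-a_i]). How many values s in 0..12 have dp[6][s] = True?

i\s   0   1   2   3   4   5   6   7   8   9  10  11  12
  0   T   F   F   F   F   F   F   F   F   F   F   F   F
  1   T   F   F   T   F   F   F   F   F   F   F   F   F
  2   T   T   F   T   T   F   F   F   F   F   F   F   F
  3   T   T   F   T   T   T   T   F   T   T   F   F   F
  4   T   T   F   T   T   T   T   T   T   T   T   T   T
  5   T   T   F   T   T   T   T   T   T   T   T   T   T
  6   T   T   F   T   T   T   T   T   T   T   T   T   T

12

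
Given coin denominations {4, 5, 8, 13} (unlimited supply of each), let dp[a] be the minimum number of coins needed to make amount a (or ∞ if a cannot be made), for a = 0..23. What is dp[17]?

 a  0  1  2  3  4  5  6  7  8  9 10 11 12 13 14 15 16 17 18 19 20 21 22 23
dp  0  -  -  -  1  1  -  -  1  2  2  -  2  1  3  3  2  2  2  4  3  2  3  3
(- denotes ∞ / unreachable)

2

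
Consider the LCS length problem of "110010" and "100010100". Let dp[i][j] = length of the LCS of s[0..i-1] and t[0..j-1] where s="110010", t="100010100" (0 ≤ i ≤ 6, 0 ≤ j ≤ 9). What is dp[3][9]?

3

   ''  1  0  0  0  1  0  1  0  0
''  0  0  0  0  0  0  0  0  0  0
 1  0  1  1  1  1  1  1  1  1  1
 1  0  1  1  1  1  2  2  2  2  2
 0  0  1  2  2  2  2  3  3  3  3
 0  0  1  2  3  3  3  3  3  4  4
 1  0  1  2  3  3  4  4  4  4  4
 0  0  1  2  3  4  4  5  5  5  5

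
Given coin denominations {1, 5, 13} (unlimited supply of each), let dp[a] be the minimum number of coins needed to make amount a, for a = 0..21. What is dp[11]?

 a  0  1  2  3  4  5  6  7  8  9 10 11 12 13 14 15 16 17 18 19 20 21
dp  0  1  2  3  4  1  2  3  4  5  2  3  4  1  2  3  4  5  2  3  4  5

3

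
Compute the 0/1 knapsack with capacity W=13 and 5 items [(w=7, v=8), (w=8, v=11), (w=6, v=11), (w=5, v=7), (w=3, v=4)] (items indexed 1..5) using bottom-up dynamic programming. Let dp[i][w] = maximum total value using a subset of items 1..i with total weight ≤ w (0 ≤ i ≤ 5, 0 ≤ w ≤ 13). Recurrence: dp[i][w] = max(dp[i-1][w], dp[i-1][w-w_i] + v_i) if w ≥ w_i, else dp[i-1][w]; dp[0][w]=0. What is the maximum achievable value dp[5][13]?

i\w   0   1   2   3   4   5   6   7   8   9  10  11  12  13
  0   0   0   0   0   0   0   0   0   0   0   0   0   0   0
  1   0   0   0   0   0   0   0   8   8   8   8   8   8   8
  2   0   0   0   0   0   0   0   8  11  11  11  11  11  11
  3   0   0   0   0   0   0  11  11  11  11  11  11  11  19
  4   0   0   0   0   0   7  11  11  11  11  11  18  18  19
  5   0   0   0   4   4   7  11  11  11  15  15  18  18  19

19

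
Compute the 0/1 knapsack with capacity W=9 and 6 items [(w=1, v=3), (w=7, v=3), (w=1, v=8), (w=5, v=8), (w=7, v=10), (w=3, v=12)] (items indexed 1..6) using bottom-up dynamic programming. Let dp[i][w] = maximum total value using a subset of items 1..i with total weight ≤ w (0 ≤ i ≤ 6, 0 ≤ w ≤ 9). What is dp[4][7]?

i\w   0   1   2   3   4   5   6   7   8   9
  0   0   0   0   0   0   0   0   0   0   0
  1   0   3   3   3   3   3   3   3   3   3
  2   0   3   3   3   3   3   3   3   6   6
  3   0   8  11  11  11  11  11  11  11  14
  4   0   8  11  11  11  11  16  19  19  19
  5   0   8  11  11  11  11  16  19  19  21
  6   0   8  11  12  20  23  23  23  23  28

19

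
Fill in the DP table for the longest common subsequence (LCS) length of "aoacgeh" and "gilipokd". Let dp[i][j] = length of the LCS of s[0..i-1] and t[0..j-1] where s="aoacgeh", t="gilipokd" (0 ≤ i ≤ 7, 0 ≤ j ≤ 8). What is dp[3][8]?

   ''  g  i  l  i  p  o  k  d
''  0  0  0  0  0  0  0  0  0
 a  0  0  0  0  0  0  0  0  0
 o  0  0  0  0  0  0  1  1  1
 a  0  0  0  0  0  0  1  1  1
 c  0  0  0  0  0  0  1  1  1
 g  0  1  1  1  1  1  1  1  1
 e  0  1  1  1  1  1  1  1  1
 h  0  1  1  1  1  1  1  1  1

1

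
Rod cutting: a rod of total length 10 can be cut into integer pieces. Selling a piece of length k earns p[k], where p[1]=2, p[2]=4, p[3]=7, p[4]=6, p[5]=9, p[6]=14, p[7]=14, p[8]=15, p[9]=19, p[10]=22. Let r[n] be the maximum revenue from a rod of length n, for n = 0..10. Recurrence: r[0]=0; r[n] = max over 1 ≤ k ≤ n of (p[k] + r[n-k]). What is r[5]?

   n    0    1    2    3    4    5    6    7    8    9   10
r[n]    0    2    4    7    9   11   14   16   18   21   23

11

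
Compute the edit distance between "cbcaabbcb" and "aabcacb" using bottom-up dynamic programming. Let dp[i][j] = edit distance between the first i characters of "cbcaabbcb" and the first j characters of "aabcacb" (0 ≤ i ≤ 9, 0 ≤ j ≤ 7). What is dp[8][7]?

5

   ''  a  a  b  c  a  c  b
''  0  1  2  3  4  5  6  7
 c  1  1  2  3  3  4  5  6
 b  2  2  2  2  3  4  5  5
 c  3  3  3  3  2  3  4  5
 a  4  3  3  4  3  2  3  4
 a  5  4  3  4  4  3  3  4
 b  6  5  4  3  4  4  4  3
 b  7  6  5  4  4  5  5  4
 c  8  7  6  5  4  5  5  5
 b  9  8  7  6  5  5  6  5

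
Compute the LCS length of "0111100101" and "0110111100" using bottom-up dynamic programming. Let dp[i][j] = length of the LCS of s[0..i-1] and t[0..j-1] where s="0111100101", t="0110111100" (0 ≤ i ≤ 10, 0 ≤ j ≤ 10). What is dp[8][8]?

6

   ''  0  1  1  0  1  1  1  1  0  0
''  0  0  0  0  0  0  0  0  0  0  0
 0  0  1  1  1  1  1  1  1  1  1  1
 1  0  1  2  2  2  2  2  2  2  2  2
 1  0  1  2  3  3  3  3  3  3  3  3
 1  0  1  2  3  3  4  4  4  4  4  4
 1  0  1  2  3  3  4  5  5  5  5  5
 0  0  1  2  3  4  4  5  5  5  6  6
 0  0  1  2  3  4  4  5  5  5  6  7
 1  0  1  2  3  4  5  5  6  6  6  7
 0  0  1  2  3  4  5  5  6  6  7  7
 1  0  1  2  3  4  5  6  6  7  7  7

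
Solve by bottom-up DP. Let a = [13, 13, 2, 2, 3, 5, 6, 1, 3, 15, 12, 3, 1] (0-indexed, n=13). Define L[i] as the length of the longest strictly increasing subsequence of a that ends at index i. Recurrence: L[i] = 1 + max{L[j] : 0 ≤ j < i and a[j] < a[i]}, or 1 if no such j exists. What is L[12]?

   i    0    1    2    3    4    5    6    7    8    9   10   11   12
a[i]   13   13    2    2    3    5    6    1    3   15   12    3    1
L[i]    1    1    1    1    2    3    4    1    2    5    5    2    1

1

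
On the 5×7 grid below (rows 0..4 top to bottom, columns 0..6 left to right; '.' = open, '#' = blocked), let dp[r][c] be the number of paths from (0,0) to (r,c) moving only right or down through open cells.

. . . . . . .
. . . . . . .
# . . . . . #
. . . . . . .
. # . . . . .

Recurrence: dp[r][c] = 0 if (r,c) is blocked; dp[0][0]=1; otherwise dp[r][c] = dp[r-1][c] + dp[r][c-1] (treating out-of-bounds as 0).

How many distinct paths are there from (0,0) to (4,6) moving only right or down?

153

r\c   0   1   2   3   4   5   6
  0   1   1   1   1   1   1   1
  1   1   2   3   4   5   6   7
  2   0   2   5   9  14  20   0
  3   0   2   7  16  30  50  50
  4   0   0   7  23  53 103 153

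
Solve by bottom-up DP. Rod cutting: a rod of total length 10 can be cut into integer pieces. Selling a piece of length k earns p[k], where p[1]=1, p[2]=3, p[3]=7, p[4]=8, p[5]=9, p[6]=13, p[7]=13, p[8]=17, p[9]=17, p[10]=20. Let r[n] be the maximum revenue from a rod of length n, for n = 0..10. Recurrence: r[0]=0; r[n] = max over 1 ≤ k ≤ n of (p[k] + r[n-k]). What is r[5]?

   n    0    1    2    3    4    5    6    7    8    9   10
r[n]    0    1    3    7    8   10   14   15   17   21   22

10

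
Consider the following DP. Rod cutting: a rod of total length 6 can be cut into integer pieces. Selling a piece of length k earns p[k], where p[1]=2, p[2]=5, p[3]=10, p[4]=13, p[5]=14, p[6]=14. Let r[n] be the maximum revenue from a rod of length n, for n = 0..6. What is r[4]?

   n    0    1    2    3    4    5    6
r[n]    0    2    5   10   13   15   20

13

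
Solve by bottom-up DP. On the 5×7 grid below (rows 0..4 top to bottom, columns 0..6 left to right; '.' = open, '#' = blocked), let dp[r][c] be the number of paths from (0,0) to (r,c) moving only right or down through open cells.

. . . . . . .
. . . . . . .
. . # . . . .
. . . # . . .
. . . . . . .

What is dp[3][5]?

24

r\c   0   1   2   3   4   5   6
  0   1   1   1   1   1   1   1
  1   1   2   3   4   5   6   7
  2   1   3   0   4   9  15  22
  3   1   4   4   0   9  24  46
  4   1   5   9   9  18  42  88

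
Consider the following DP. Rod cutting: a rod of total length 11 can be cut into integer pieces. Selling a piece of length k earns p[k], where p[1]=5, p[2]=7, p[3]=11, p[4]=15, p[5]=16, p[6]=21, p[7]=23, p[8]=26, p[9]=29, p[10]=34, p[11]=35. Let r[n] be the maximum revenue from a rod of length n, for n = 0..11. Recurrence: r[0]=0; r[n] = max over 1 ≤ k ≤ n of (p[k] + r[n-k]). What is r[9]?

45

   n    0    1    2    3    4    5    6    7    8    9   10   11
r[n]    0    5   10   15   20   25   30   35   40   45   50   55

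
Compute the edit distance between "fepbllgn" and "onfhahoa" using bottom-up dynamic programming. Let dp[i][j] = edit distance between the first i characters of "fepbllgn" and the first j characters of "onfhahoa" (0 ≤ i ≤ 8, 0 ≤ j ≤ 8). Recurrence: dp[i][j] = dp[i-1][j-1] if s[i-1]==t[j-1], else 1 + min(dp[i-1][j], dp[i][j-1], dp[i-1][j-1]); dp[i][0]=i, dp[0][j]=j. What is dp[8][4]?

8

   ''  o  n  f  h  a  h  o  a
''  0  1  2  3  4  5  6  7  8
 f  1  1  2  2  3  4  5  6  7
 e  2  2  2  3  3  4  5  6  7
 p  3  3  3  3  4  4  5  6  7
 b  4  4  4  4  4  5  5  6  7
 l  5  5  5  5  5  5  6  6  7
 l  6  6  6  6  6  6  6  7  7
 g  7  7  7  7  7  7  7  7  8
 n  8  8  7  8  8  8  8  8  8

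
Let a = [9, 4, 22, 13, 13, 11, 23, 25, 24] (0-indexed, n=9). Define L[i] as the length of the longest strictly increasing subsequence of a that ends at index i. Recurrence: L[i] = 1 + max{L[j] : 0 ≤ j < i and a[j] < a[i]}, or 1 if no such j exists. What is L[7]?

   i    0    1    2    3    4    5    6    7    8
a[i]    9    4   22   13   13   11   23   25   24
L[i]    1    1    2    2    2    2    3    4    4

4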